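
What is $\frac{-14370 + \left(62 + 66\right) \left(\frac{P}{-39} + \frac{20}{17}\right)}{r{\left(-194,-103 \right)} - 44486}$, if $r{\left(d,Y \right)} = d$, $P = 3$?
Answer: $\frac{1572333}{4937140} \approx 0.31847$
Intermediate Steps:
$\frac{-14370 + \left(62 + 66\right) \left(\frac{P}{-39} + \frac{20}{17}\right)}{r{\left(-194,-103 \right)} - 44486} = \frac{-14370 + \left(62 + 66\right) \left(\frac{3}{-39} + \frac{20}{17}\right)}{-194 - 44486} = \frac{-14370 + 128 \left(3 \left(- \frac{1}{39}\right) + 20 \cdot \frac{1}{17}\right)}{-44680} = \left(-14370 + 128 \left(- \frac{1}{13} + \frac{20}{17}\right)\right) \left(- \frac{1}{44680}\right) = \left(-14370 + 128 \cdot \frac{243}{221}\right) \left(- \frac{1}{44680}\right) = \left(-14370 + \frac{31104}{221}\right) \left(- \frac{1}{44680}\right) = \left(- \frac{3144666}{221}\right) \left(- \frac{1}{44680}\right) = \frac{1572333}{4937140}$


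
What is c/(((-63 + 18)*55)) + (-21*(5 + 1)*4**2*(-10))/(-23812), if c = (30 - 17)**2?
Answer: -13480057/14733675 ≈ -0.91492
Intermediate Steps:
c = 169 (c = 13**2 = 169)
c/(((-63 + 18)*55)) + (-21*(5 + 1)*4**2*(-10))/(-23812) = 169/(((-63 + 18)*55)) + (-21*(5 + 1)*4**2*(-10))/(-23812) = 169/((-45*55)) + (-126*16*(-10))*(-1/23812) = 169/(-2475) + (-21*96*(-10))*(-1/23812) = 169*(-1/2475) - 2016*(-10)*(-1/23812) = -169/2475 + 20160*(-1/23812) = -169/2475 - 5040/5953 = -13480057/14733675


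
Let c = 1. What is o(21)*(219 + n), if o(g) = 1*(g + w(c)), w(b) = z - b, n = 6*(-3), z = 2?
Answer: 4422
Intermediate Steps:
n = -18
w(b) = 2 - b
o(g) = 1 + g (o(g) = 1*(g + (2 - 1*1)) = 1*(g + (2 - 1)) = 1*(g + 1) = 1*(1 + g) = 1 + g)
o(21)*(219 + n) = (1 + 21)*(219 - 18) = 22*201 = 4422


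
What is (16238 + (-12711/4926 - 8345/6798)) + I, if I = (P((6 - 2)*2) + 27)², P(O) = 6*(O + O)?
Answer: 87521465089/2790579 ≈ 31363.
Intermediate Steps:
P(O) = 12*O (P(O) = 6*(2*O) = 12*O)
I = 15129 (I = (12*((6 - 2)*2) + 27)² = (12*(4*2) + 27)² = (12*8 + 27)² = (96 + 27)² = 123² = 15129)
(16238 + (-12711/4926 - 8345/6798)) + I = (16238 + (-12711/4926 - 8345/6798)) + 15129 = (16238 + (-12711*1/4926 - 8345*1/6798)) + 15129 = (16238 + (-4237/1642 - 8345/6798)) + 15129 = (16238 - 10626404/2790579) + 15129 = 45302795398/2790579 + 15129 = 87521465089/2790579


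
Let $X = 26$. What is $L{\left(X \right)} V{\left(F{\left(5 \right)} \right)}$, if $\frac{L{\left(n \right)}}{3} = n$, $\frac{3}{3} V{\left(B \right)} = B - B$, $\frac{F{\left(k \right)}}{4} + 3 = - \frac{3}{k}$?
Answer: $0$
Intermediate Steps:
$F{\left(k \right)} = -12 - \frac{12}{k}$ ($F{\left(k \right)} = -12 + 4 \left(- \frac{3}{k}\right) = -12 - \frac{12}{k}$)
$V{\left(B \right)} = 0$ ($V{\left(B \right)} = B - B = 0$)
$L{\left(n \right)} = 3 n$
$L{\left(X \right)} V{\left(F{\left(5 \right)} \right)} = 3 \cdot 26 \cdot 0 = 78 \cdot 0 = 0$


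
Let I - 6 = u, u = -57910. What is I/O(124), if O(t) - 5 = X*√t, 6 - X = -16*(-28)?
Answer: 289520/24225111 + 51187136*√31/24225111 ≈ 11.777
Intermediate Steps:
X = -442 (X = 6 - (-16)*(-28) = 6 - 1*448 = 6 - 448 = -442)
O(t) = 5 - 442*√t
I = -57904 (I = 6 - 57910 = -57904)
I/O(124) = -57904/(5 - 884*√31)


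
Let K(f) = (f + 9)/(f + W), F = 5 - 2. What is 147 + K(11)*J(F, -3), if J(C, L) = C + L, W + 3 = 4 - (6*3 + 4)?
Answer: 147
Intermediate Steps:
F = 3
W = -21 (W = -3 + (4 - (6*3 + 4)) = -3 + (4 - (18 + 4)) = -3 + (4 - 1*22) = -3 + (4 - 22) = -3 - 18 = -21)
K(f) = (9 + f)/(-21 + f) (K(f) = (f + 9)/(f - 21) = (9 + f)/(-21 + f))
147 + K(11)*J(F, -3) = 147 + ((9 + 11)/(-21 + 11))*(3 - 3) = 147 + (20/(-10))*0 = 147 - 1/10*20*0 = 147 - 2*0 = 147 + 0 = 147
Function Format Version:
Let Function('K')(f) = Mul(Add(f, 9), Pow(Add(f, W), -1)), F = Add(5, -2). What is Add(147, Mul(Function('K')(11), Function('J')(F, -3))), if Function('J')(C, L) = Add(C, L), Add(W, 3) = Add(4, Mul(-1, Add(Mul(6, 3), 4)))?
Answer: 147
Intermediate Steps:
F = 3
W = -21 (W = Add(-3, Add(4, Mul(-1, Add(Mul(6, 3), 4)))) = Add(-3, Add(4, Mul(-1, Add(18, 4)))) = Add(-3, Add(4, Mul(-1, 22))) = Add(-3, Add(4, -22)) = Add(-3, -18) = -21)
Function('K')(f) = Mul(Pow(Add(-21, f), -1), Add(9, f)) (Function('K')(f) = Mul(Add(f, 9), Pow(Add(f, -21), -1)) = Mul(Add(9, f), Pow(Add(-21, f), -1)) = Mul(Pow(Add(-21, f), -1), Add(9, f)))
Add(147, Mul(Function('K')(11), Function('J')(F, -3))) = Add(147, Mul(Mul(Pow(Add(-21, 11), -1), Add(9, 11)), Add(3, -3))) = Add(147, Mul(Mul(Pow(-10, -1), 20), 0)) = Add(147, Mul(Mul(Rational(-1, 10), 20), 0)) = Add(147, Mul(-2, 0)) = Add(147, 0) = 147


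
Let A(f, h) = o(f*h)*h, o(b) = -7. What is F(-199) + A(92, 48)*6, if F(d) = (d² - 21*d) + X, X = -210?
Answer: 41554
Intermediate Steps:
A(f, h) = -7*h
F(d) = -210 + d² - 21*d (F(d) = (d² - 21*d) - 210 = -210 + d² - 21*d)
F(-199) + A(92, 48)*6 = (-210 + (-199)² - 21*(-199)) - 7*48*6 = (-210 + 39601 + 4179) - 336*6 = 43570 - 2016 = 41554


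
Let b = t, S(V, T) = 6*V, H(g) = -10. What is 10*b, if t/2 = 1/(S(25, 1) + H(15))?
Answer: 1/7 ≈ 0.14286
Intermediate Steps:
t = 1/70 (t = 2/(6*25 - 10) = 2/(150 - 10) = 2/140 = 2*(1/140) = 1/70 ≈ 0.014286)
b = 1/70 ≈ 0.014286
10*b = 10*(1/70) = 1/7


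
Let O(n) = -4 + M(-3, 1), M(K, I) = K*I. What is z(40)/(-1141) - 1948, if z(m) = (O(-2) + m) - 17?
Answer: -2222684/1141 ≈ -1948.0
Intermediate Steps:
M(K, I) = I*K
O(n) = -7 (O(n) = -4 + 1*(-3) = -4 - 3 = -7)
z(m) = -24 + m (z(m) = (-7 + m) - 17 = -24 + m)
z(40)/(-1141) - 1948 = (-24 + 40)/(-1141) - 1948 = 16*(-1/1141) - 1948 = -16/1141 - 1948 = -2222684/1141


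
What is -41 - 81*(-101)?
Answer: 8140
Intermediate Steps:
-41 - 81*(-101) = -41 + 8181 = 8140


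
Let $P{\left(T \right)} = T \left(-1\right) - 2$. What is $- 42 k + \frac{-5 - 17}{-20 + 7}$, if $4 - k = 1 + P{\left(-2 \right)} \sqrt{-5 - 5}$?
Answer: $0$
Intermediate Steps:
$P{\left(T \right)} = -2 - T$ ($P{\left(T \right)} = - T - 2 = -2 - T$)
$k = 3$ ($k = 4 - \left(1 + \left(-2 - -2\right) \sqrt{-5 - 5}\right) = 4 - \left(1 + \left(-2 + 2\right) \sqrt{-10}\right) = 4 - \left(1 + 0 i \sqrt{10}\right) = 4 - \left(1 + 0\right) = 4 - 1 = 3$)
$- 42 k + \frac{-5 - 17}{-20 + 7} = \left(-42\right) 3 + \frac{-5 - 17}{-20 + 7} = -126 - \frac{22}{-13} = -126 - - \frac{22}{13} = -126 + \frac{22}{13} = - \frac{1616}{13}$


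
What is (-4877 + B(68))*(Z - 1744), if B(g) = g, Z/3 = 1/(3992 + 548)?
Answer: 38076493413/4540 ≈ 8.3869e+6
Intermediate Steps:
Z = 3/4540 (Z = 3/(3992 + 548) = 3/4540 ≈ 0.00066079)
(-4877 + B(68))*(Z - 1744) = (-4877 + 68)*(3/4540 - 1744) = -4809*(-7917757/4540) = 38076493413/4540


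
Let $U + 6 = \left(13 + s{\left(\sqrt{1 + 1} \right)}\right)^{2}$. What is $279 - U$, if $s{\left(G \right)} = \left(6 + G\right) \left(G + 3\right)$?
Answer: $-966 - 594 \sqrt{2} \approx -1806.0$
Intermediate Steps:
$s{\left(G \right)} = \left(3 + G\right) \left(6 + G\right)$ ($s{\left(G \right)} = \left(6 + G\right) \left(3 + G\right) = \left(3 + G\right) \left(6 + G\right)$)
$U = -6 + \left(33 + 9 \sqrt{2}\right)^{2}$ ($U = -6 + \left(13 + \left(18 + \left(\sqrt{1 + 1}\right)^{2} + 9 \sqrt{1 + 1}\right)\right)^{2} = -6 + \left(13 + \left(18 + \left(\sqrt{2}\right)^{2} + 9 \sqrt{2}\right)\right)^{2} = -6 + \left(13 + \left(18 + 2 + 9 \sqrt{2}\right)\right)^{2} = -6 + \left(13 + \left(20 + 9 \sqrt{2}\right)\right)^{2} = -6 + \left(33 + 9 \sqrt{2}\right)^{2} \approx 2085.0$)
$279 - U = 279 - \left(1245 + 594 \sqrt{2}\right) = -966 - 594 \sqrt{2}$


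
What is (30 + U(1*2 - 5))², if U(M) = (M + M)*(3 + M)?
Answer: 900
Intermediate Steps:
U(M) = 2*M*(3 + M) (U(M) = (2*M)*(3 + M) = 2*M*(3 + M))
(30 + U(1*2 - 5))² = (30 + 2*(1*2 - 5)*(3 + (1*2 - 5)))² = (30 + 2*(2 - 5)*(3 + (2 - 5)))² = (30 + 2*(-3)*(3 - 3))² = (30 + 2*(-3)*0)² = (30 + 0)² = 30² = 900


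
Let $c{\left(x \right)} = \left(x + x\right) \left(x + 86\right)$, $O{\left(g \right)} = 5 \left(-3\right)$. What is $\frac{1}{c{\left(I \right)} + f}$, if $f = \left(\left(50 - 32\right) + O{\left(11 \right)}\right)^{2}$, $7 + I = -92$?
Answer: $\frac{1}{2583} \approx 0.00038715$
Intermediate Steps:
$I = -99$ ($I = -7 - 92 = -99$)
$O{\left(g \right)} = -15$
$c{\left(x \right)} = 2 x \left(86 + x\right)$
$f = 9$ ($f = \left(\left(50 - 32\right) - 15\right)^{2} = \left(18 - 15\right)^{2} = 3^{2} = 9$)
$\frac{1}{c{\left(I \right)} + f} = \frac{1}{2 \left(-99\right) \left(86 - 99\right) + 9} = \frac{1}{2 \left(-99\right) \left(-13\right) + 9} = \frac{1}{2574 + 9} = \frac{1}{2583}$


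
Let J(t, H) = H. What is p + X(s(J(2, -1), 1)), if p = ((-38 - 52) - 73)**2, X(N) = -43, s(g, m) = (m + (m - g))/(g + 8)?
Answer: 26526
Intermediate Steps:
s(g, m) = (-g + 2*m)/(8 + g)
p = 26569 (p = (-90 - 73)**2 = (-163)**2 = 26569)
p + X(s(J(2, -1), 1)) = 26569 - 43 = 26526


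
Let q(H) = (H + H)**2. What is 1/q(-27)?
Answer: 1/2916 ≈ 0.00034294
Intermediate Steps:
q(H) = 4*H**2 (q(H) = (2*H)**2 = 4*H**2)
1/q(-27) = 1/(4*(-27)**2) = 1/(4*729) = 1/2916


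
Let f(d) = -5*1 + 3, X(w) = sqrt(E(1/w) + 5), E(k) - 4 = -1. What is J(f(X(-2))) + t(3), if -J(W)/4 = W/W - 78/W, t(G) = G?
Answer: -157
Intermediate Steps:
E(k) = 3 (E(k) = 4 - 1 = 3)
X(w) = 2*sqrt(2) (X(w) = sqrt(3 + 5) = sqrt(8) = 2*sqrt(2))
f(d) = -2 (f(d) = -5 + 3 = -2)
J(W) = -4 + 312/W (J(W) = -4*(W/W - 78/W) = -4*(1 - 78/W) = -4 + 312/W)
J(f(X(-2))) + t(3) = (-4 + 312/(-2)) + 3 = (-4 + 312*(-1/2)) + 3 = (-4 - 156) + 3 = -160 + 3 = -157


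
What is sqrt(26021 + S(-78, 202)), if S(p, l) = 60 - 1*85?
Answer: 2*sqrt(6499) ≈ 161.23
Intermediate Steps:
S(p, l) = -25 (S(p, l) = 60 - 85 = -25)
sqrt(26021 + S(-78, 202)) = sqrt(26021 - 25) = sqrt(25996) = 2*sqrt(6499)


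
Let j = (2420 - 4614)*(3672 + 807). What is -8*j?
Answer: 78615408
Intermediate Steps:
j = -9826926 (j = -2194*4479 = -9826926)
-8*j = -8*(-9826926) = -1*(-78615408) = 78615408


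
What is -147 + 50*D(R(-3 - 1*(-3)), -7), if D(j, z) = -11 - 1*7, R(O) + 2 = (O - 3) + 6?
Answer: -1047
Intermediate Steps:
R(O) = 1 + O (R(O) = -2 + ((O - 3) + 6) = -2 + ((-3 + O) + 6) = -2 + (3 + O) = 1 + O)
D(j, z) = -18 (D(j, z) = -11 - 7 = -18)
-147 + 50*D(R(-3 - 1*(-3)), -7) = -147 + 50*(-18) = -147 - 900 = -1047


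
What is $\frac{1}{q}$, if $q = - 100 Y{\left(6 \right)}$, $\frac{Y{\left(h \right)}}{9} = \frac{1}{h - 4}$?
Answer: $- \frac{1}{450} \approx -0.0022222$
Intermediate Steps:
$Y{\left(h \right)} = \frac{9}{-4 + h}$ ($Y{\left(h \right)} = \frac{9}{h - 4} = \frac{9}{-4 + h}$)
$q = -450$ ($q = - 100 \frac{9}{-4 + 6} = - 100 \cdot \frac{9}{2} = - 100 \cdot 9 \cdot \frac{1}{2} = \left(-100\right) \frac{9}{2} = -450$)
$\frac{1}{q} = \frac{1}{-450} = - \frac{1}{450}$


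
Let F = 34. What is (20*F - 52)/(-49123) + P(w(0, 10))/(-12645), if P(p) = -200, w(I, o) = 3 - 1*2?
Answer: 376708/124232067 ≈ 0.0030323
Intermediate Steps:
w(I, o) = 1 (w(I, o) = 3 - 2 = 1)
(20*F - 52)/(-49123) + P(w(0, 10))/(-12645) = (20*34 - 52)/(-49123) - 200/(-12645) = (680 - 52)*(-1/49123) - 200*(-1/12645) = 628*(-1/49123) + 40/2529 = -628/49123 + 40/2529 = 376708/124232067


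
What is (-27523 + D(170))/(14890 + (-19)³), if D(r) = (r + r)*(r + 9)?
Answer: 33337/8031 ≈ 4.1510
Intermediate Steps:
D(r) = 2*r*(9 + r) (D(r) = (2*r)*(9 + r) = 2*r*(9 + r))
(-27523 + D(170))/(14890 + (-19)³) = (-27523 + 2*170*(9 + 170))/(14890 + (-19)³) = (-27523 + 2*170*179)/(14890 - 6859) = (-27523 + 60860)/8031 = 33337*(1/8031) = 33337/8031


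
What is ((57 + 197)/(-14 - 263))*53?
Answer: -13462/277 ≈ -48.599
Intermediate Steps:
((57 + 197)/(-14 - 263))*53 = (254/(-277))*53 = (254*(-1/277))*53 = -254/277*53 = -13462/277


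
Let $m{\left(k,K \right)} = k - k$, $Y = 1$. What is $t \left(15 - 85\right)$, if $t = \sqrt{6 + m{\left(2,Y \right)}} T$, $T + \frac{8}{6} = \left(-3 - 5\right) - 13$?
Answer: $\frac{4690 \sqrt{6}}{3} \approx 3829.4$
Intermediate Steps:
$m{\left(k,K \right)} = 0$
$T = - \frac{67}{3}$ ($T = - \frac{4}{3} - 21 = - \frac{67}{3} \approx -22.333$)
$t = - \frac{67 \sqrt{6}}{3}$ ($t = \sqrt{6 + 0} \left(- \frac{67}{3}\right) = \sqrt{6} \left(- \frac{67}{3}\right) = - \frac{67 \sqrt{6}}{3} \approx -54.705$)
$t \left(15 - 85\right) = - \frac{67 \sqrt{6}}{3} \left(15 - 85\right) = - \frac{67 \sqrt{6}}{3} \left(-70\right) = \frac{4690 \sqrt{6}}{3}$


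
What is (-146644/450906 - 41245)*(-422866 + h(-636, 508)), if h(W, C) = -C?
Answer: 3936904997843818/225453 ≈ 1.7462e+10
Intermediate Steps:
(-146644/450906 - 41245)*(-422866 + h(-636, 508)) = (-146644/450906 - 41245)*(-422866 - 1*508) = (-146644*1/450906 - 41245)*(-422866 - 508) = (-73322/225453 - 41245)*(-423374) = -9298882307/225453*(-423374) = 3936904997843818/225453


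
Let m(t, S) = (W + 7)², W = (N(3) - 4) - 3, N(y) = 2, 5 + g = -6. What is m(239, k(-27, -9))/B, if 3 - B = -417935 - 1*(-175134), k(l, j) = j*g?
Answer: 1/60701 ≈ 1.6474e-5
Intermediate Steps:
g = -11 (g = -5 - 6 = -11)
W = -5 (W = (2 - 4) - 3 = -2 - 3 = -5)
k(l, j) = -11*j (k(l, j) = j*(-11) = -11*j)
B = 242804 (B = 3 - (-417935 - 1*(-175134)) = 3 - (-417935 + 175134) = 3 - 1*(-242801) = 3 + 242801 = 242804)
m(t, S) = 4 (m(t, S) = (-5 + 7)² = 2² = 4)
m(239, k(-27, -9))/B = 4/242804 = 4*(1/242804) = 1/60701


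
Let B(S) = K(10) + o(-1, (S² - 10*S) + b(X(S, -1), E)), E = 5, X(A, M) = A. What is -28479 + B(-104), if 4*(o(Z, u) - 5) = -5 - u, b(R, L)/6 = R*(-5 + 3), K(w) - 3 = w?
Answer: -126953/4 ≈ -31738.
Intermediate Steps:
K(w) = 3 + w
b(R, L) = -12*R (b(R, L) = 6*(R*(-5 + 3)) = 6*(R*(-2)) = 6*(-2*R) = -12*R)
o(Z, u) = 15/4 - u/4 (o(Z, u) = 5 + (-5 - u)/4 = 5 + (-5/4 - u/4) = 15/4 - u/4)
B(S) = 67/4 - S²/4 + 11*S/2 (B(S) = (3 + 10) + (15/4 - ((S² - 10*S) - 12*S)/4) = 13 + (15/4 - (S² - 22*S)/4) = 13 + (15/4 + (-S²/4 + 11*S/2)) = 13 + (15/4 - S²/4 + 11*S/2) = 67/4 - S²/4 + 11*S/2)
-28479 + B(-104) = -28479 + (67/4 - ¼*(-104)² + (11/2)*(-104)) = -28479 + (67/4 - ¼*10816 - 572) = -28479 + (67/4 - 2704 - 572) = -28479 - 13037/4 = -126953/4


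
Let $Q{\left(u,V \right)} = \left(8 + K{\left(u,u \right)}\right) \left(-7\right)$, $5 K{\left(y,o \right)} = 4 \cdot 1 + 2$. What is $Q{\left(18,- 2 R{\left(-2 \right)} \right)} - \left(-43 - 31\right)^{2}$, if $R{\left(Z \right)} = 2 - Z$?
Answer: $- \frac{27702}{5} \approx -5540.4$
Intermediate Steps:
$K{\left(y,o \right)} = \frac{6}{5}$ ($K{\left(y,o \right)} = \frac{4 \cdot 1 + 2}{5} = \frac{4 + 2}{5} = \frac{1}{5} \cdot 6 = \frac{6}{5}$)
$Q{\left(u,V \right)} = - \frac{322}{5}$ ($Q{\left(u,V \right)} = \left(8 + \frac{6}{5}\right) \left(-7\right) = \frac{46}{5} \left(-7\right) = - \frac{322}{5}$)
$Q{\left(18,- 2 R{\left(-2 \right)} \right)} - \left(-43 - 31\right)^{2} = - \frac{322}{5} - \left(-43 - 31\right)^{2} = - \frac{322}{5} - \left(-74\right)^{2} = - \frac{322}{5} - 5476 = - \frac{27702}{5}$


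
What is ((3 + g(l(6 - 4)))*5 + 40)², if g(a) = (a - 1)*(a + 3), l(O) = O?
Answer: 6400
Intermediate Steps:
g(a) = (-1 + a)*(3 + a)
((3 + g(l(6 - 4)))*5 + 40)² = ((3 + (-3 + (6 - 4)² + 2*(6 - 4)))*5 + 40)² = ((3 + (-3 + 2² + 2*2))*5 + 40)² = ((3 + (-3 + 4 + 4))*5 + 40)² = ((3 + 5)*5 + 40)² = (8*5 + 40)² = (40 + 40)² = 80² = 6400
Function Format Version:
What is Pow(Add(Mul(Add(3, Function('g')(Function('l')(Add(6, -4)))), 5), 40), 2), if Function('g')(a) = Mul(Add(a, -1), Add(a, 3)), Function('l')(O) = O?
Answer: 6400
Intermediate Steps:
Function('g')(a) = Mul(Add(-1, a), Add(3, a))
Pow(Add(Mul(Add(3, Function('g')(Function('l')(Add(6, -4)))), 5), 40), 2) = Pow(Add(Mul(Add(3, Add(-3, Pow(Add(6, -4), 2), Mul(2, Add(6, -4)))), 5), 40), 2) = Pow(Add(Mul(Add(3, Add(-3, Pow(2, 2), Mul(2, 2))), 5), 40), 2) = Pow(Add(Mul(Add(3, Add(-3, 4, 4)), 5), 40), 2) = Pow(Add(Mul(Add(3, 5), 5), 40), 2) = Pow(Add(Mul(8, 5), 40), 2) = Pow(Add(40, 40), 2) = Pow(80, 2) = 6400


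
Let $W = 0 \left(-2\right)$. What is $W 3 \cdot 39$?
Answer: $0$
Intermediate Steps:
$W = 0$
$W 3 \cdot 39 = 0 \cdot 3 \cdot 39 = 0 \cdot 39 = 0$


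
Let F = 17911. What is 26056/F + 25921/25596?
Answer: 1131200407/458449956 ≈ 2.4674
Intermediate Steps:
26056/F + 25921/25596 = 26056/17911 + 25921/25596 = 1131200407/458449956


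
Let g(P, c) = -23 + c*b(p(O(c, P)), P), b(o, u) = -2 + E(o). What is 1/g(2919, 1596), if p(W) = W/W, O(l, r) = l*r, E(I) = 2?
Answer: -1/23 ≈ -0.043478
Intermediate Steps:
p(W) = 1
b(o, u) = 0 (b(o, u) = -2 + 2 = 0)
g(P, c) = -23 (g(P, c) = -23 + c*0 = -23 + 0 = -23)
1/g(2919, 1596) = 1/(-23) = -1/23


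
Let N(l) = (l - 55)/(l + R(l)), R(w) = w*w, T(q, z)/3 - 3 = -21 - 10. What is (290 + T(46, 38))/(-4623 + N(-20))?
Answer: -15656/351363 ≈ -0.044558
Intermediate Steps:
T(q, z) = -84 (T(q, z) = 9 + 3*(-21 - 10) = 9 + 3*(-31) = 9 - 93 = -84)
R(w) = w**2
N(l) = (-55 + l)/(l + l**2) (N(l) = (l - 55)/(l + l**2) = (-55 + l)/(l + l**2))
(290 + T(46, 38))/(-4623 + N(-20)) = (290 - 84)/(-4623 + (-55 - 20)/((-20)*(1 - 20))) = 206/(-4623 - 1/20*(-75)/(-19)) = 206/(-4623 - 1/20*(-1/19)*(-75)) = 206/(-4623 - 15/76) = 206/(-351363/76) = 206*(-76/351363) = -15656/351363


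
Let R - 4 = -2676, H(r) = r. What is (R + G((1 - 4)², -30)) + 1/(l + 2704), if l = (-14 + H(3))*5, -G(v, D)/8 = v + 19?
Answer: -7671503/2649 ≈ -2896.0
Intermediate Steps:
G(v, D) = -152 - 8*v (G(v, D) = -8*(v + 19) = -8*(19 + v) = -152 - 8*v)
l = -55 (l = (-14 + 3)*5 = -11*5 = -55)
R = -2672 (R = 4 - 2676 = -2672)
(R + G((1 - 4)², -30)) + 1/(l + 2704) = (-2672 + (-152 - 8*(1 - 4)²)) + 1/(-55 + 2704) = (-2672 + (-152 - 8*(-3)²)) + 1/2649 = (-2672 + (-152 - 8*9)) + 1/2649 = (-2672 + (-152 - 72)) + 1/2649 = (-2672 - 224) + 1/2649 = -2896 + 1/2649 = -7671503/2649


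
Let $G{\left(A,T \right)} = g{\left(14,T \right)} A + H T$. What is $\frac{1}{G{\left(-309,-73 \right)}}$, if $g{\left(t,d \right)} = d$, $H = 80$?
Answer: $\frac{1}{16717} \approx 5.9819 \cdot 10^{-5}$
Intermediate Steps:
$G{\left(A,T \right)} = 80 T + A T$ ($G{\left(A,T \right)} = T A + 80 T = A T + 80 T = 80 T + A T$)
$\frac{1}{G{\left(-309,-73 \right)}} = \frac{1}{\left(-73\right) \left(80 - 309\right)} = \frac{1}{\left(-73\right) \left(-229\right)} = \frac{1}{16717}$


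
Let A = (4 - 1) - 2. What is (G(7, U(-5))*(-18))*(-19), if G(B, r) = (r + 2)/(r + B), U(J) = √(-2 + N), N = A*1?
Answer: 513/5 + 171*I/5 ≈ 102.6 + 34.2*I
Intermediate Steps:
A = 1 (A = 3 - 2 = 1)
N = 1 (N = 1*1 = 1)
U(J) = I (U(J) = √(-2 + 1) = √(-1) = I)
G(B, r) = (2 + r)/(B + r)
(G(7, U(-5))*(-18))*(-19) = (((2 + I)/(7 + I))*(-18))*(-19) = ((((7 - I)/50)*(2 + I))*(-18))*(-19) = (((2 + I)*(7 - I)/50)*(-18))*(-19) = -9*(2 + I)*(7 - I)/25*(-19) = 171*(2 + I)*(7 - I)/25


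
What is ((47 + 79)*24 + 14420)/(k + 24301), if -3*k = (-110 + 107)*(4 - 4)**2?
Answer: 17444/24301 ≈ 0.71783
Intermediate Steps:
k = 0 (k = -(-110 + 107)*(4 - 4)**2/3 = -(-1)*0**2 = -(-1)*0 = -1/3*0 = 0)
((47 + 79)*24 + 14420)/(k + 24301) = ((47 + 79)*24 + 14420)/(0 + 24301) = (126*24 + 14420)/24301 = (3024 + 14420)*(1/24301) = 17444*(1/24301) = 17444/24301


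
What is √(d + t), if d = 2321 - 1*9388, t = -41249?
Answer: 2*I*√12079 ≈ 219.81*I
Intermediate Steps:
d = -7067 (d = 2321 - 9388 = -7067)
√(d + t) = √(-7067 - 41249) = √(-48316) = 2*I*√12079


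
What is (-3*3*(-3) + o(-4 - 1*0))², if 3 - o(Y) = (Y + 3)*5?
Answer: 1225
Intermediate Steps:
o(Y) = -12 - 5*Y (o(Y) = 3 - (Y + 3)*5 = 3 - (3 + Y)*5 = 3 - (15 + 5*Y) = 3 + (-15 - 5*Y) = -12 - 5*Y)
(-3*3*(-3) + o(-4 - 1*0))² = (-3*3*(-3) + (-12 - 5*(-4 - 1*0)))² = (-9*(-3) + (-12 - 5*(-4 + 0)))² = (27 + (-12 - 5*(-4)))² = (27 + (-12 + 20))² = (27 + 8)² = 35² = 1225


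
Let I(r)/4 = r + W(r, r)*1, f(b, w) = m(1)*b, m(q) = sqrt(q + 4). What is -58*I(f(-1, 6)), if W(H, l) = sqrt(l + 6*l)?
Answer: 232*sqrt(5) - 232*I*5**(1/4)*sqrt(7) ≈ 518.77 - 917.87*I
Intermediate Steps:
m(q) = sqrt(4 + q)
W(H, l) = sqrt(7)*sqrt(l) (W(H, l) = sqrt(7*l) = sqrt(7)*sqrt(l))
f(b, w) = b*sqrt(5) (f(b, w) = sqrt(4 + 1)*b = sqrt(5)*b = b*sqrt(5))
I(r) = 4*r + 4*sqrt(7)*sqrt(r) (I(r) = 4*(r + (sqrt(7)*sqrt(r))*1) = 4*(r + sqrt(7)*sqrt(r)) = 4*r + 4*sqrt(7)*sqrt(r))
-58*I(f(-1, 6)) = -58*(4*(-sqrt(5)) + 4*sqrt(7)*sqrt(-sqrt(5))) = -58*(-4*sqrt(5) + 4*sqrt(7)*(I*5**(1/4))) = -58*(-4*sqrt(5) + 4*I*5**(1/4)*sqrt(7)) = 232*sqrt(5) - 232*I*5**(1/4)*sqrt(7)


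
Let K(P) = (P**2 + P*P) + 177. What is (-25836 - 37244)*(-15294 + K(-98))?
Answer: -258060280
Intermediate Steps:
K(P) = 177 + 2*P**2 (K(P) = (P**2 + P**2) + 177 = 2*P**2 + 177 = 177 + 2*P**2)
(-25836 - 37244)*(-15294 + K(-98)) = (-25836 - 37244)*(-15294 + (177 + 2*(-98)**2)) = -63080*(-15294 + (177 + 2*9604)) = -63080*(-15294 + (177 + 19208)) = -63080*(-15294 + 19385) = -63080*4091 = -258060280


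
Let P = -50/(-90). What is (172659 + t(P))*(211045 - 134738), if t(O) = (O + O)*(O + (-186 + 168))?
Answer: 1067062513363/81 ≈ 1.3174e+10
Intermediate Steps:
P = 5/9 (P = -50*(-1/90) = 5/9 ≈ 0.55556)
t(O) = 2*O*(-18 + O) (t(O) = (2*O)*(O - 18) = (2*O)*(-18 + O) = 2*O*(-18 + O))
(172659 + t(P))*(211045 - 134738) = (172659 + 2*(5/9)*(-18 + 5/9))*(211045 - 134738) = (172659 + 2*(5/9)*(-157/9))*76307 = (172659 - 1570/81)*76307 = (13983809/81)*76307 = 1067062513363/81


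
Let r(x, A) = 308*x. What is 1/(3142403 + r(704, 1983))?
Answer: 1/3359235 ≈ 2.9769e-7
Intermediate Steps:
1/(3142403 + r(704, 1983)) = 1/(3142403 + 308*704) = 1/(3142403 + 216832) = 1/3359235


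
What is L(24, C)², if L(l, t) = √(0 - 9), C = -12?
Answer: -9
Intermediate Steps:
L(l, t) = 3*I (L(l, t) = √(-9) = 3*I)
L(24, C)² = (3*I)² = -9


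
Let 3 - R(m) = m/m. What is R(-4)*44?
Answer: 88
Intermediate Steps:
R(m) = 2 (R(m) = 3 - m/m = 3 - 1*1 = 3 - 1 = 2)
R(-4)*44 = 2*44 = 88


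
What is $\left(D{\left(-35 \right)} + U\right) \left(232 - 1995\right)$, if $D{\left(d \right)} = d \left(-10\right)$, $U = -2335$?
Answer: $3499555$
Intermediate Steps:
$D{\left(d \right)} = - 10 d$
$\left(D{\left(-35 \right)} + U\right) \left(232 - 1995\right) = \left(\left(-10\right) \left(-35\right) - 2335\right) \left(232 - 1995\right) = \left(350 - 2335\right) \left(-1763\right) = \left(-1985\right) \left(-1763\right) = 3499555$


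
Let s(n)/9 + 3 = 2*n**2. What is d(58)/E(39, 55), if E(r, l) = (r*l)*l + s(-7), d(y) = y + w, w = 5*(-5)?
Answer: 11/39610 ≈ 0.00027771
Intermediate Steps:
w = -25
s(n) = -27 + 18*n**2 (s(n) = -27 + 9*(2*n**2) = -27 + 18*n**2)
d(y) = -25 + y (d(y) = y - 25 = -25 + y)
E(r, l) = 855 + r*l**2 (E(r, l) = (r*l)*l + (-27 + 18*(-7)**2) = (l*r)*l + (-27 + 18*49) = r*l**2 + (-27 + 882) = r*l**2 + 855 = 855 + r*l**2)
d(58)/E(39, 55) = (-25 + 58)/(855 + 39*55**2) = 33/(855 + 39*3025) = 33/(855 + 117975) = 33/118830 = 33*(1/118830) = 11/39610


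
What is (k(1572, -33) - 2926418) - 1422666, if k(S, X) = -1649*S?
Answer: -6941312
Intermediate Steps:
(k(1572, -33) - 2926418) - 1422666 = (-1649*1572 - 2926418) - 1422666 = (-2592228 - 2926418) - 1422666 = -5518646 - 1422666 = -6941312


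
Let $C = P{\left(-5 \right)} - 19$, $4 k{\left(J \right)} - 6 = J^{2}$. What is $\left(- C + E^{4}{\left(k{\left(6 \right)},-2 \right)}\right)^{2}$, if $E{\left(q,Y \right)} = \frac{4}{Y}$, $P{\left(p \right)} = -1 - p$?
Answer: $961$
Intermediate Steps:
$k{\left(J \right)} = \frac{3}{2} + \frac{J^{2}}{4}$
$C = -15$ ($C = \left(-1 - -5\right) - 19 = \left(-1 + 5\right) - 19 = 4 - 19 = -15$)
$\left(- C + E^{4}{\left(k{\left(6 \right)},-2 \right)}\right)^{2} = \left(\left(-1\right) \left(-15\right) + \left(\frac{4}{-2}\right)^{4}\right)^{2} = \left(15 + \left(4 \left(- \frac{1}{2}\right)\right)^{4}\right)^{2} = \left(15 + \left(-2\right)^{4}\right)^{2} = \left(15 + 16\right)^{2} = 31^{2} = 961$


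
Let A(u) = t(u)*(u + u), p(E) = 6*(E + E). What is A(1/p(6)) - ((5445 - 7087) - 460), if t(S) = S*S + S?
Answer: 392283721/186624 ≈ 2102.0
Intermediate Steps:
t(S) = S + S² (t(S) = S² + S = S + S²)
p(E) = 12*E (p(E) = 6*(2*E) = 12*E)
A(u) = 2*u²*(1 + u) (A(u) = (u*(1 + u))*(u + u) = (u*(1 + u))*(2*u) = 2*u²*(1 + u))
A(1/p(6)) - ((5445 - 7087) - 460) = 2*(1/(12*6))²*(1 + 1/(12*6)) - ((5445 - 7087) - 460) = 2*(1/72)²*(1 + 1/72) - (-1642 - 460) = 2*(1/72)²*(1 + 1/72) - 1*(-2102) = 2*(1/5184)*(73/72) + 2102 = 73/186624 + 2102 = 392283721/186624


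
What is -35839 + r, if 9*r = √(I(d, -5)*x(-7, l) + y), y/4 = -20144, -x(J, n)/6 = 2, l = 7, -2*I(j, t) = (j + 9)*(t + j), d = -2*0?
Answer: -35839 + I*√80846/9 ≈ -35839.0 + 31.593*I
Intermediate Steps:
d = 0
I(j, t) = -(9 + j)*(j + t)/2 (I(j, t) = -(j + 9)*(t + j)/2 = -(9 + j)*(j + t)/2)
x(J, n) = -12 (x(J, n) = -6*2 = -12)
y = -80576 (y = 4*(-20144) = -80576)
r = I*√80846/9 (r = √((-9/2*0 - 9/2*(-5) - ½*0² - ½*0*(-5))*(-12) - 80576)/9 = √((0 + 45/2 - ½*0 + 0)*(-12) - 80576)/9 = √((0 + 45/2 + 0 + 0)*(-12) - 80576)/9 = √((45/2)*(-12) - 80576)/9 = √(-270 - 80576)/9 = √(-80846)/9 = (I*√80846)/9 = I*√80846/9 ≈ 31.593*I)
-35839 + r = -35839 + I*√80846/9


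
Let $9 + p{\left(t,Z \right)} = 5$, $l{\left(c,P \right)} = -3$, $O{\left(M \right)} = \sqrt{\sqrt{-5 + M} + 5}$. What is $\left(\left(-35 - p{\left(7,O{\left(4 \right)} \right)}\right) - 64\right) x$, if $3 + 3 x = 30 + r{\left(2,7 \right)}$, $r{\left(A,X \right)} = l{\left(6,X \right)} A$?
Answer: $-665$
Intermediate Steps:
$O{\left(M \right)} = \sqrt{5 + \sqrt{-5 + M}}$
$r{\left(A,X \right)} = - 3 A$
$p{\left(t,Z \right)} = -4$ ($p{\left(t,Z \right)} = -9 + 5 = -4$)
$x = 7$ ($x = -1 + \frac{30 - 6}{3} = -1 + \frac{1}{3} \cdot 24 = -1 + 8 = 7$)
$\left(\left(-35 - p{\left(7,O{\left(4 \right)} \right)}\right) - 64\right) x = \left(\left(-35 - -4\right) - 64\right) 7 = \left(\left(-35 + 4\right) - 64\right) 7 = \left(-31 - 64\right) 7 = \left(-95\right) 7 = -665$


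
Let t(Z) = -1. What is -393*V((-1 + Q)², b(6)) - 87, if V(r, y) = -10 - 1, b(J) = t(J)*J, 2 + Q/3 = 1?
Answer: 4236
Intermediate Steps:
Q = -3 (Q = -6 + 3*1 = -6 + 3 = -3)
b(J) = -J
V(r, y) = -11
-393*V((-1 + Q)², b(6)) - 87 = -393*(-11) - 87 = 4323 - 87 = 4236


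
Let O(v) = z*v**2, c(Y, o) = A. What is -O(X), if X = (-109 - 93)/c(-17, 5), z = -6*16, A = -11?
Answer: 3917184/121 ≈ 32373.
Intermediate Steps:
c(Y, o) = -11
z = -96
X = 202/11 (X = (-109 - 93)/(-11) = -202*(-1/11) = 202/11 ≈ 18.364)
O(v) = -96*v**2
-O(X) = -(-96)*(202/11)**2 = -(-96)*40804/121 = -1*(-3917184/121) = 3917184/121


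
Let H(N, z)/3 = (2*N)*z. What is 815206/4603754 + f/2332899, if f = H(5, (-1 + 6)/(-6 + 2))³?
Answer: 737340965489/4773374712376 ≈ 0.15447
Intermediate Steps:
H(N, z) = 6*N*z (H(N, z) = 3*((2*N)*z) = 3*(2*N*z) = 6*N*z)
f = -421875/8 (f = (6*5*((-1 + 6)/(-6 + 2)))³ = (6*5*(5/(-4)))³ = (6*5*(5*(-¼)))³ = (6*5*(-5/4))³ = (-75/2)³ = -421875/8 ≈ -52734.)
815206/4603754 + f/2332899 = 815206/4603754 - 421875/8/2332899 = 815206*(1/4603754) - 421875/8*1/2332899 = 407603/2301877 - 46875/2073688 = 737340965489/4773374712376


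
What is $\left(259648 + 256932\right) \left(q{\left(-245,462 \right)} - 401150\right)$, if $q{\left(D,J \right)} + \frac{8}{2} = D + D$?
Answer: $-207481257520$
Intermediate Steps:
$q{\left(D,J \right)} = -4 + 2 D$ ($q{\left(D,J \right)} = -4 + \left(D + D\right) = -4 + 2 D$)
$\left(259648 + 256932\right) \left(q{\left(-245,462 \right)} - 401150\right) = \left(259648 + 256932\right) \left(\left(-4 + 2 \left(-245\right)\right) - 401150\right) = 516580 \left(\left(-4 - 490\right) - 401150\right) = 516580 \left(-494 - 401150\right) = 516580 \left(-401644\right) = -207481257520$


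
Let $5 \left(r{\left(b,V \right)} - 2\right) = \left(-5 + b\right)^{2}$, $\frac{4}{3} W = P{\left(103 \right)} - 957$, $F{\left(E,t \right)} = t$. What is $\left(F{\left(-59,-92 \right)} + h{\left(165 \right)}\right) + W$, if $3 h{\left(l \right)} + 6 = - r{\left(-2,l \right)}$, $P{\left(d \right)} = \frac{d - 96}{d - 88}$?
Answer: $- \frac{2446}{3} \approx -815.33$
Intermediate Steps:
$P{\left(d \right)} = \frac{-96 + d}{-88 + d}$
$W = - \frac{3587}{5}$ ($W = \frac{3 \left(\frac{-96 + 103}{-88 + 103} - 957\right)}{4} = \frac{3 \left(\frac{1}{15} \cdot 7 - 957\right)}{4} = \frac{3 \left(\frac{7}{15} - 957\right)}{4} = \frac{3}{4} \left(- \frac{14348}{15}\right) = - \frac{3587}{5} \approx -717.4$)
$r{\left(b,V \right)} = 2 + \frac{\left(-5 + b\right)^{2}}{5}$
$h{\left(l \right)} = - \frac{89}{15}$ ($h{\left(l \right)} = -2 + \frac{\left(-1\right) \left(2 + \frac{\left(-5 - 2\right)^{2}}{5}\right)}{3} = -2 + \frac{\left(-1\right) \left(2 + \frac{\left(-7\right)^{2}}{5}\right)}{3} = -2 + \frac{\left(-1\right) \left(2 + \frac{1}{5} \cdot 49\right)}{3} = -2 + \frac{\left(-1\right) \left(2 + \frac{49}{5}\right)}{3} = -2 + \frac{\left(-1\right) \frac{59}{5}}{3} = -2 + \frac{1}{3} \left(- \frac{59}{5}\right) = -2 - \frac{59}{15} = - \frac{89}{15}$)
$\left(F{\left(-59,-92 \right)} + h{\left(165 \right)}\right) + W = \left(-92 - \frac{89}{15}\right) - \frac{3587}{5} = - \frac{1469}{15} - \frac{3587}{5} = - \frac{2446}{3}$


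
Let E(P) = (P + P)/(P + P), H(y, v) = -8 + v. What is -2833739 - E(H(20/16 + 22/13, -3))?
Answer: -2833740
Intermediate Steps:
E(P) = 1 (E(P) = (2*P)/((2*P)) = (2*P)*(1/(2*P)) = 1)
-2833739 - E(H(20/16 + 22/13, -3)) = -2833739 - 1*1 = -2833739 - 1 = -2833740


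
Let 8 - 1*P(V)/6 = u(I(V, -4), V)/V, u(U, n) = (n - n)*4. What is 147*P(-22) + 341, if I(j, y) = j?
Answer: 7397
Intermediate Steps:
u(U, n) = 0 (u(U, n) = 0*4 = 0)
P(V) = 48 (P(V) = 48 - 0/V = 48 - 6*0 = 48 + 0 = 48)
147*P(-22) + 341 = 147*48 + 341 = 7056 + 341 = 7397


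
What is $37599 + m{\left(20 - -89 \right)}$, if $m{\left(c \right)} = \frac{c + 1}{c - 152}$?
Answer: $\frac{1616647}{43} \approx 37596.0$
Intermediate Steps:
$m{\left(c \right)} = \frac{1 + c}{-152 + c}$
$37599 + m{\left(20 - -89 \right)} = 37599 + \frac{1 + \left(20 - -89\right)}{-152 + \left(20 - -89\right)} = 37599 + \frac{1 + \left(20 + 89\right)}{-152 + \left(20 + 89\right)} = 37599 + \frac{1 + 109}{-152 + 109} = 37599 + \frac{1}{-43} \cdot 110 = 37599 - \frac{110}{43} = \frac{1616647}{43}$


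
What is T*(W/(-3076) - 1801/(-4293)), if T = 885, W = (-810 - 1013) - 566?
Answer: 4659776635/4401756 ≈ 1058.6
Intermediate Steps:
W = -2389 (W = -1823 - 566 = -2389)
T*(W/(-3076) - 1801/(-4293)) = 885*(-2389/(-3076) - 1801/(-4293)) = 885*(-2389*(-1/3076) - 1801*(-1/4293)) = 885*(2389/3076 + 1801/4293) = 885*(15795853/13205268) = 4659776635/4401756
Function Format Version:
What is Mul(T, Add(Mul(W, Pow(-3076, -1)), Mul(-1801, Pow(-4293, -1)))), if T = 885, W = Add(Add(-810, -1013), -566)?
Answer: Rational(4659776635, 4401756) ≈ 1058.6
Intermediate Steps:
W = -2389 (W = Add(-1823, -566) = -2389)
Mul(T, Add(Mul(W, Pow(-3076, -1)), Mul(-1801, Pow(-4293, -1)))) = Mul(885, Add(Mul(-2389, Pow(-3076, -1)), Mul(-1801, Pow(-4293, -1)))) = Mul(885, Add(Mul(-2389, Rational(-1, 3076)), Mul(-1801, Rational(-1, 4293)))) = Mul(885, Add(Rational(2389, 3076), Rational(1801, 4293))) = Mul(885, Rational(15795853, 13205268)) = Rational(4659776635, 4401756)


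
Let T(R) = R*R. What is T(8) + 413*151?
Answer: 62427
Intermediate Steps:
T(R) = R²
T(8) + 413*151 = 8² + 413*151 = 64 + 62363 = 62427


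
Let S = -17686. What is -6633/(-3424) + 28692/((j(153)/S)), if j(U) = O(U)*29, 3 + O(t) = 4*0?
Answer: 579166039653/99296 ≈ 5.8327e+6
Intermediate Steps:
O(t) = -3 (O(t) = -3 + 4*0 = -3 + 0 = -3)
j(U) = -87 (j(U) = -3*29 = -87)
-6633/(-3424) + 28692/((j(153)/S)) = -6633/(-3424) + 28692/((-87/(-17686))) = -6633*(-1/3424) + 28692/((-87*(-1/17686))) = 6633/3424 + 28692/(87/17686) = 6633/3424 + 28692*(17686/87) = 6633/3424 + 169148904/29 = 579166039653/99296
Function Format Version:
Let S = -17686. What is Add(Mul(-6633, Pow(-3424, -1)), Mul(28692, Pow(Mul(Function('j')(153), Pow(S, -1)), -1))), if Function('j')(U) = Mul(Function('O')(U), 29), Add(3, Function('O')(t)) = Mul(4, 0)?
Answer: Rational(579166039653, 99296) ≈ 5.8327e+6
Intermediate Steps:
Function('O')(t) = -3 (Function('O')(t) = Add(-3, Mul(4, 0)) = Add(-3, 0) = -3)
Function('j')(U) = -87 (Function('j')(U) = Mul(-3, 29) = -87)
Add(Mul(-6633, Pow(-3424, -1)), Mul(28692, Pow(Mul(Function('j')(153), Pow(S, -1)), -1))) = Add(Mul(-6633, Pow(-3424, -1)), Mul(28692, Pow(Mul(-87, Pow(-17686, -1)), -1))) = Add(Mul(-6633, Rational(-1, 3424)), Mul(28692, Pow(Mul(-87, Rational(-1, 17686)), -1))) = Add(Rational(6633, 3424), Mul(28692, Pow(Rational(87, 17686), -1))) = Add(Rational(6633, 3424), Mul(28692, Rational(17686, 87))) = Add(Rational(6633, 3424), Rational(169148904, 29)) = Rational(579166039653, 99296)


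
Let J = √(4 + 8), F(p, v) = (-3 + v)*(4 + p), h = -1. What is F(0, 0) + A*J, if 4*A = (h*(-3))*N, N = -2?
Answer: -12 - 3*√3 ≈ -17.196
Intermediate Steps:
A = -3/2 (A = (-1*(-3)*(-2))/4 = (3*(-2))/4 = (¼)*(-6) = -3/2 ≈ -1.5000)
J = 2*√3 (J = √12 = 2*√3 ≈ 3.4641)
F(0, 0) + A*J = (-12 - 3*0 + 4*0 + 0*0) - 3*√3 = (-12 + 0 + 0 + 0) - 3*√3 = -12 - 3*√3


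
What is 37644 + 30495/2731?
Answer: 102836259/2731 ≈ 37655.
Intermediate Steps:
37644 + 30495/2731 = 102836259/2731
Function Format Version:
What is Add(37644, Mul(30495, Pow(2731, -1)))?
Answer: Rational(102836259, 2731) ≈ 37655.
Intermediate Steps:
Add(37644, Mul(30495, Pow(2731, -1))) = Add(37644, Mul(30495, Rational(1, 2731))) = Add(37644, Rational(30495, 2731)) = Rational(102836259, 2731)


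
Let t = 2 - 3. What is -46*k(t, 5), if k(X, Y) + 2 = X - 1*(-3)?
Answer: 0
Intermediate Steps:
t = -1
k(X, Y) = 1 + X (k(X, Y) = -2 + (X - 1*(-3)) = -2 + (X + 3) = -2 + (3 + X) = 1 + X)
-46*k(t, 5) = -46*(1 - 1) = -46*0 = 0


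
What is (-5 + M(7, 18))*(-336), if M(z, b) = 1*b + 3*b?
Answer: -22512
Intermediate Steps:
M(z, b) = 4*b (M(z, b) = b + 3*b = 4*b)
(-5 + M(7, 18))*(-336) = (-5 + 4*18)*(-336) = (-5 + 72)*(-336) = 67*(-336) = -22512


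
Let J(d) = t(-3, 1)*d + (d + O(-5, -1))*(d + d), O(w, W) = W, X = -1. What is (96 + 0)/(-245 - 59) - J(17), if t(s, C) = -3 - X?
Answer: -9696/19 ≈ -510.32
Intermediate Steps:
t(s, C) = -2 (t(s, C) = -3 - 1*(-1) = -3 + 1 = -2)
J(d) = -2*d + 2*d*(-1 + d) (J(d) = -2*d + (d - 1)*(d + d) = -2*d + (-1 + d)*(2*d) = -2*d + 2*d*(-1 + d))
(96 + 0)/(-245 - 59) - J(17) = (96 + 0)/(-245 - 59) - 2*17*(-2 + 17) = 96/(-304) - 2*17*15 = 96*(-1/304) - 1*510 = -6/19 - 510 = -9696/19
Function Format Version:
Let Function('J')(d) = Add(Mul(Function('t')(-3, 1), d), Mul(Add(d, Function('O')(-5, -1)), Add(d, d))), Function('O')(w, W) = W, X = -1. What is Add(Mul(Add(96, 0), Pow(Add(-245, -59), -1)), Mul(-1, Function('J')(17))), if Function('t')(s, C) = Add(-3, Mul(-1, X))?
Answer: Rational(-9696, 19) ≈ -510.32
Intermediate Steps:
Function('t')(s, C) = -2 (Function('t')(s, C) = Add(-3, Mul(-1, -1)) = Add(-3, 1) = -2)
Function('J')(d) = Add(Mul(-2, d), Mul(2, d, Add(-1, d))) (Function('J')(d) = Add(Mul(-2, d), Mul(Add(d, -1), Add(d, d))) = Add(Mul(-2, d), Mul(Add(-1, d), Mul(2, d))) = Add(Mul(-2, d), Mul(2, d, Add(-1, d))))
Add(Mul(Add(96, 0), Pow(Add(-245, -59), -1)), Mul(-1, Function('J')(17))) = Add(Mul(Add(96, 0), Pow(Add(-245, -59), -1)), Mul(-1, Mul(2, 17, Add(-2, 17)))) = Add(Mul(96, Pow(-304, -1)), Mul(-1, Mul(2, 17, 15))) = Add(Mul(96, Rational(-1, 304)), Mul(-1, 510)) = Add(Rational(-6, 19), -510) = Rational(-9696, 19)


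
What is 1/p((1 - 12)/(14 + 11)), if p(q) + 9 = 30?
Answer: 1/21 ≈ 0.047619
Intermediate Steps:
p(q) = 21 (p(q) = -9 + 30 = 21)
1/p((1 - 12)/(14 + 11)) = 1/21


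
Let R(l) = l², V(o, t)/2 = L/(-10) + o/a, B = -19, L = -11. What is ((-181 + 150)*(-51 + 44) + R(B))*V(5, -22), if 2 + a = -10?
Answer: 11849/15 ≈ 789.93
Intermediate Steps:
a = -12 (a = -2 - 10 = -12)
V(o, t) = 11/5 - o/6 (V(o, t) = 2*(-11/(-10) + o/(-12)) = 2*(-11*(-⅒) + o*(-1/12)) = 2*(11/10 - o/12) = 11/5 - o/6)
((-181 + 150)*(-51 + 44) + R(B))*V(5, -22) = ((-181 + 150)*(-51 + 44) + (-19)²)*(11/5 - ⅙*5) = (-31*(-7) + 361)*(11/5 - ⅚) = (217 + 361)*(41/30) = 578*(41/30) = 11849/15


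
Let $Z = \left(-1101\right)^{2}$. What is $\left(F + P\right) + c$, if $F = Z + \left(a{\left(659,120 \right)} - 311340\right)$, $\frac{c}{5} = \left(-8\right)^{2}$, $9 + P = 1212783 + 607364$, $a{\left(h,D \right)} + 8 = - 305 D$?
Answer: $2684711$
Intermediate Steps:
$a{\left(h,D \right)} = -8 - 305 D$
$Z = 1212201$
$P = 1820138$ ($P = -9 + \left(1212783 + 607364\right) = -9 + 1820147 = 1820138$)
$c = 320$ ($c = 5 \left(-8\right)^{2} = 5 \cdot 64 = 320$)
$F = 864253$ ($F = 1212201 - 347948 = 864253$)
$\left(F + P\right) + c = \left(864253 + 1820138\right) + 320 = 2684391 + 320 = 2684711$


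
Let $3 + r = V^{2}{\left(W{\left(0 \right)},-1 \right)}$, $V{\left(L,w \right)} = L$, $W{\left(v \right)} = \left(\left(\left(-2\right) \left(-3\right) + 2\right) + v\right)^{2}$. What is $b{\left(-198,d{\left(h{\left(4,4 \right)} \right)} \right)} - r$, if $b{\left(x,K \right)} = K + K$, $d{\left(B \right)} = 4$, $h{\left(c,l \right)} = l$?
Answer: $-4085$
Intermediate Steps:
$b{\left(x,K \right)} = 2 K$
$W{\left(v \right)} = \left(8 + v\right)^{2}$ ($W{\left(v \right)} = \left(\left(6 + 2\right) + v\right)^{2} = \left(8 + v\right)^{2}$)
$r = 4093$ ($r = -3 + \left(\left(8 + 0\right)^{2}\right)^{2} = -3 + \left(8^{2}\right)^{2} = -3 + 64^{2} = -3 + 4096 = 4093$)
$b{\left(-198,d{\left(h{\left(4,4 \right)} \right)} \right)} - r = 2 \cdot 4 - 4093 = 8 - 4093 = -4085$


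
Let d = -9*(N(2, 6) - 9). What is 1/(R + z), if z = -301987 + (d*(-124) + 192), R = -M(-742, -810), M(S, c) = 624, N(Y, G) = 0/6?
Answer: -1/312463 ≈ -3.2004e-6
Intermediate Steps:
N(Y, G) = 0 (N(Y, G) = 0*(1/6) = 0)
d = 81 (d = -9*(0 - 9) = -9*(-9) = 81)
R = -624 (R = -1*624 = -624)
z = -311839 (z = -301987 + (81*(-124) + 192) = -301987 + (-10044 + 192) = -301987 - 9852 = -311839)
1/(R + z) = 1/(-624 - 311839) = 1/(-312463) = -1/312463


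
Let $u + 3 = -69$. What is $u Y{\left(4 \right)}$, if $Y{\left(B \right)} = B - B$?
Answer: $0$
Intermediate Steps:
$u = -72$ ($u = -3 - 69 = -72$)
$Y{\left(B \right)} = 0$
$u Y{\left(4 \right)} = \left(-72\right) 0 = 0$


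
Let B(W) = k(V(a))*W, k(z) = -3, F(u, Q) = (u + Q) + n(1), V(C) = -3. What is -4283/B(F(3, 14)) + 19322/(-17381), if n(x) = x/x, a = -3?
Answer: 73399435/938574 ≈ 78.203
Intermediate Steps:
n(x) = 1
F(u, Q) = 1 + Q + u (F(u, Q) = (u + Q) + 1 = (Q + u) + 1 = 1 + Q + u)
B(W) = -3*W
-4283/B(F(3, 14)) + 19322/(-17381) = -4283*(-1/(3*(1 + 14 + 3))) + 19322/(-17381) = -4283/((-3*18)) + 19322*(-1/17381) = -4283/(-54) - 19322/17381 = -4283*(-1/54) - 19322/17381 = 4283/54 - 19322/17381 = 73399435/938574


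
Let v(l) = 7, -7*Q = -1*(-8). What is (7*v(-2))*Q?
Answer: -56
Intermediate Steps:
Q = -8/7 (Q = -(-1)*(-8)/7 = -1/7*8 = -8/7 ≈ -1.1429)
(7*v(-2))*Q = (7*7)*(-8/7) = 49*(-8/7) = -56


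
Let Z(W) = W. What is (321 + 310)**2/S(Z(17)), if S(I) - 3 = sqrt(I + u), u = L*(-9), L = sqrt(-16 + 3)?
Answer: 398161/(3 + sqrt(17 - 9*I*sqrt(13))) ≈ 42453.0 + 16264.0*I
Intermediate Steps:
L = I*sqrt(13) (L = sqrt(-13) = I*sqrt(13) ≈ 3.6056*I)
u = -9*I*sqrt(13) (u = (I*sqrt(13))*(-9) = -9*I*sqrt(13) ≈ -32.45*I)
S(I) = 3 + sqrt(I - 9*I*sqrt(13))
(321 + 310)**2/S(Z(17)) = (321 + 310)**2/(3 + sqrt(17 - 9*I*sqrt(13))) = 631**2/(3 + sqrt(17 - 9*I*sqrt(13))) = 398161/(3 + sqrt(17 - 9*I*sqrt(13)))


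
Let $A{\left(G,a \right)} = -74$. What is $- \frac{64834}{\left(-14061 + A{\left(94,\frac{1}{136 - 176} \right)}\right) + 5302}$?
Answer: $\frac{5894}{803} \approx 7.34$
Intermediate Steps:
$- \frac{64834}{\left(-14061 + A{\left(94,\frac{1}{136 - 176} \right)}\right) + 5302} = - \frac{64834}{\left(-14061 - 74\right) + 5302} = - \frac{64834}{-14135 + 5302} = - \frac{64834}{-8833} = \left(-64834\right) \left(- \frac{1}{8833}\right) = \frac{5894}{803}$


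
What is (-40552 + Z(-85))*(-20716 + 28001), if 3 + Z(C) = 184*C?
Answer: -409380575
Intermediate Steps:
Z(C) = -3 + 184*C
(-40552 + Z(-85))*(-20716 + 28001) = (-40552 + (-3 + 184*(-85)))*(-20716 + 28001) = (-40552 + (-3 - 15640))*7285 = (-40552 - 15643)*7285 = -56195*7285 = -409380575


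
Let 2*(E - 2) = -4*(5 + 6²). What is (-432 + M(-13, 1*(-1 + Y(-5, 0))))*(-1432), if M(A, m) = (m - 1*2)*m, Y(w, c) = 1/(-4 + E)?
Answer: 541776973/882 ≈ 6.1426e+5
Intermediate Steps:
E = -80 (E = 2 + (-4*(5 + 6²))/2 = 2 + (-4*(5 + 36))/2 = 2 + (-4*41)/2 = 2 + (½)*(-164) = 2 - 82 = -80)
Y(w, c) = -1/84 (Y(w, c) = 1/(-4 - 80) = 1/(-84) = -1/84)
M(A, m) = m*(-2 + m) (M(A, m) = (m - 2)*m = (-2 + m)*m = m*(-2 + m))
(-432 + M(-13, 1*(-1 + Y(-5, 0))))*(-1432) = (-432 + (1*(-1 - 1/84))*(-2 + 1*(-1 - 1/84)))*(-1432) = (-432 + (1*(-85/84))*(-2 + 1*(-85/84)))*(-1432) = (-432 - 85*(-2 - 85/84)/84)*(-1432) = (-432 - 85/84*(-253/84))*(-1432) = (-432 + 21505/7056)*(-1432) = -3026687/7056*(-1432) = 541776973/882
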